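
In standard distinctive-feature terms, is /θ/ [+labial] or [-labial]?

/θ/ is the voiceless dental fricative, hence [-labial].

[-labial]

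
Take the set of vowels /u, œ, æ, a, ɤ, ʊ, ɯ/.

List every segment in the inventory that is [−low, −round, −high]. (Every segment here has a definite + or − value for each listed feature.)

ɤ

Checking each segment against [−low], [−round], [−high]: /ɤ/ (mid back unrounded tense vowel) satisfies every feature; every other segment in the inventory fails at least one.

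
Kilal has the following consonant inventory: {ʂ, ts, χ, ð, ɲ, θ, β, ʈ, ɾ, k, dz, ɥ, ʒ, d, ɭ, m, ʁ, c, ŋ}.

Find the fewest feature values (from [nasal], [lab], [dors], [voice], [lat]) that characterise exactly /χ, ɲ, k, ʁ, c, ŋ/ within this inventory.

[−lab, +dors]

The class [−labial], [+dorsal] has exactly /χ, ɲ, k, ʁ, c, ŋ/ as its extension in this inventory. No smaller conjunction from the listed features achieves this: [+dorsal] alone would also admit /ɥ/; [−labial] alone would also admit /ʂ, ts, ð, θ, …/; and checking the remaining single features turns up none with this extension.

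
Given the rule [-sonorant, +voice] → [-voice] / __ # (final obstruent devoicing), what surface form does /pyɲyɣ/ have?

Only the final segment /ɣ/ is both word-final and matches the structural description. It is a voiced velar fricative, so [-sonorant, +voice] holds; changing it to [-voice] with all other features held fixed yields /x/ (voiceless velar fricative). No other segment meets both the structural description and the environment, so the output is [pyɲyx].

[pyɲyx]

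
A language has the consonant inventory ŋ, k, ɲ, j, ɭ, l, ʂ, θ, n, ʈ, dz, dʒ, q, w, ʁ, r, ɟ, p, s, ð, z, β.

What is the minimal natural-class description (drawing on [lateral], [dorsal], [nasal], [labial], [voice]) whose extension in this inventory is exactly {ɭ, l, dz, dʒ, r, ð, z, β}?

[+voice, −nasal, −dorsal]

/ɭ, l, dz, dʒ, r, ð, z, β/ are all [+voice], [−nasal], [−dorsal], and no other segment in the inventory matches all three values. Dropping any one of them over-generates: [−nasal, −dorsal] alone would also admit /ʂ, θ, ʈ, p, …/; [+voice, −dorsal] alone would also admit /n/; [+voice, −nasal] alone would also admit /j, w, ʁ, ɟ/. No other combination of two listed features picks out exactly this set either, so fewer than three features will not do.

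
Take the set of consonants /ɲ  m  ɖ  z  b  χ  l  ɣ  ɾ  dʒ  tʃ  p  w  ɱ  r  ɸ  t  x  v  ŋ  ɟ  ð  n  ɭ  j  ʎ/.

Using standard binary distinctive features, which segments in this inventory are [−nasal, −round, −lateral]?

ɖ, z, b, χ, ɣ, ɾ, dʒ, tʃ, p, r, ɸ, t, x, v, ɟ, ð, j

First, the [−nasal] segments are /ɖ, z, b, χ, l, ɣ, ɾ, dʒ, tʃ, p, w, r, ɸ, t, x, v, ɟ, ð, ɭ, j, ʎ/.
Intersecting with [−round] gives /ɖ, z, b, χ, l, ɣ, ɾ, dʒ, tʃ, p, r, ɸ, t, x, v, ɟ, ð, ɭ, j, ʎ/.
Intersecting with [−lateral] leaves /ɖ, z, b, χ, ɣ, ɾ, dʒ, tʃ, p, r, ɸ, t, x, v, ɟ, ð, j/.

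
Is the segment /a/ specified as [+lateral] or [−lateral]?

[−lateral]

As the low unrounded vowel, /a/ is [−lateral].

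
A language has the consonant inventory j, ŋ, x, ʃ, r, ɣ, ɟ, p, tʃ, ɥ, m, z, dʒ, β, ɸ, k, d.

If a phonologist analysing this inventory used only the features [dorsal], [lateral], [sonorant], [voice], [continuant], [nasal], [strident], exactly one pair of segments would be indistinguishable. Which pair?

/j/ (palatal glide) and /ɥ/ (labial-palatal glide) are both [+dorsal], [−lateral], [+sonorant], [+voice], [+continuant], [−nasal], [−strident], so none of the listed features separates them. (They do differ in [labial] and [round], which are not among the given features.) Every other pair in the inventory differs on at least one listed feature.

j, ɥ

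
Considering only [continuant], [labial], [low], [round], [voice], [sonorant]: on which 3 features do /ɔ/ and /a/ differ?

/ɔ/ (mid back rounded lax vowel) and /a/ (low unrounded vowel) agree on [+continuant], [+voice], [+sonorant]. They differ on [labial] (/ɔ/ [+], /a/ [−]), [round] (/ɔ/ [+], /a/ [−]), [low] (/ɔ/ [−], /a/ [+]).

[labial], [round], [low]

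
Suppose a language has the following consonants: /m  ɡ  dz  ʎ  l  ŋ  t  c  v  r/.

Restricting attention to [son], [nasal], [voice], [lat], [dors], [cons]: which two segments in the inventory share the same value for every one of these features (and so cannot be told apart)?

dz, v

/dz/ (voiced alveolar affricate) and /v/ (voiced labiodental fricative) are both [-sonorant], [-nasal], [+voice], [-lateral], [-dorsal], [+consonantal], so none of the listed features separates them. (They do differ in [continuant], [labial] and [coronal], which are not among the given features.) Every other pair in the inventory differs on at least one listed feature.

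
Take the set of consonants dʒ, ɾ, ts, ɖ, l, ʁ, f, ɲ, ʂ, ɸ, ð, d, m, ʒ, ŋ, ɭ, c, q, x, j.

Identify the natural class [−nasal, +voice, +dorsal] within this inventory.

ʁ, j

Among the inventory, the [−nasal] segments are /dʒ, ɾ, ts, ɖ, l, ʁ, f, ʂ, ɸ, ð, d, ʒ, ɭ, c, q, x, j/.
Of those, [+voice] gives /dʒ, ɾ, ɖ, l, ʁ, ð, d, ʒ, ɭ, j/.
Then [+dorsal] leaves /ʁ, j/.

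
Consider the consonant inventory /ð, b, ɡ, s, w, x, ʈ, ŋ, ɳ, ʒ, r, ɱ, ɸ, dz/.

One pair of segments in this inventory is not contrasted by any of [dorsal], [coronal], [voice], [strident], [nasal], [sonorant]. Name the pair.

Both /dz/ and /ʒ/ are [−dorsal], [+coronal], [+voice], [+strident], [−nasal], [−sonorant]. Since the list omits [continuant], [anterior] and [distributed] — which do distinguish the voiced alveolar affricate from the voiced postalveolar fricative — this pair collapses; all other pairs remain distinct.

dz, ʒ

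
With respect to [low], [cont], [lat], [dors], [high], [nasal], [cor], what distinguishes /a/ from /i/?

/a/ (low unrounded vowel) and /i/ (high front unrounded tense vowel) agree on [+continuant], [−lateral], [+dorsal], [−nasal], [−coronal]. They differ on [high] (/a/ [−], /i/ [+]), [low] (/a/ [+], /i/ [−]).

[high], [low]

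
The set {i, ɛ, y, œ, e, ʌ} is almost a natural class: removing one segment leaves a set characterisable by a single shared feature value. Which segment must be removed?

[back] groups all but one: /œ, i, e, y, ɛ/ share [-back] while /ʌ/ (mid back unrounded lax vowel) alone is [+back]. Removing any other segment would not leave a single-feature class that excludes it.

ʌ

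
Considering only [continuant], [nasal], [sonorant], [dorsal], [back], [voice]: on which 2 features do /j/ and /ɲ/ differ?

/j/ is the palatal glide and /ɲ/ is the palatal nasal. Both are [+sonorant], [+dorsal], [−back], [+voice]. /j/ is [−nasal] while /ɲ/ is [+nasal]; /j/ is [+continuant] while /ɲ/ is [−continuant], so the distinguishing features are [nasal], [continuant].

[nasal], [continuant]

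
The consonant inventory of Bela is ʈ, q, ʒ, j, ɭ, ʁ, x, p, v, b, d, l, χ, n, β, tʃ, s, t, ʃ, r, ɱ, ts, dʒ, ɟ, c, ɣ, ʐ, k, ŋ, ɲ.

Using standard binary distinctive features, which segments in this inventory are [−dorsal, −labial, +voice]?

The [−dorsal] segments are /ʈ, ʒ, ɭ, p, v, b, d, l, n, β, tʃ, s, t, ʃ, r, ɱ, ts, dʒ, ʐ/.
Of those, [−labial] gives /ʈ, ʒ, ɭ, d, l, n, tʃ, s, t, ʃ, r, ts, dʒ, ʐ/.
Of those, [+voice] leaves /ʒ, ɭ, d, l, n, r, dʒ, ʐ/.

ʒ, ɭ, d, l, n, r, dʒ, ʐ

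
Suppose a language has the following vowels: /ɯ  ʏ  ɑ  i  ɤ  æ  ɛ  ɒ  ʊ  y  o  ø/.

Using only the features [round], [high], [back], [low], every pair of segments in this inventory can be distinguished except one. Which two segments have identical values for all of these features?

y, ʏ

Both /y/ and /ʏ/ are [+round], [+high], [-back], [-low]. Since the list omits [tense] — which does distinguish the high front rounded tense vowel from the high front rounded lax vowel — this pair collapses; all other pairs remain distinct.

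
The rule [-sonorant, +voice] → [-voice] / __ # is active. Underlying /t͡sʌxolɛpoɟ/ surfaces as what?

[t͡sʌxolɛpoc]

The only segment in the rule's environment that also matches [-sonorant, +voice] is /ɟ/. Applying [-voice] turns the voiced palatal stop into /c/ (voiceless palatal stop), giving [t͡sʌxolɛpoc].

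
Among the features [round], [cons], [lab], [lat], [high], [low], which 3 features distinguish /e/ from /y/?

[labial], [round], [high]

/e/ (mid front unrounded tense vowel) and /y/ (high front rounded tense vowel) agree on [-consonantal], [-lateral], [-low]. They differ on [labial] (/e/ [-], /y/ [+]), [round] (/e/ [-], /y/ [+]), [high] (/e/ [-], /y/ [+]).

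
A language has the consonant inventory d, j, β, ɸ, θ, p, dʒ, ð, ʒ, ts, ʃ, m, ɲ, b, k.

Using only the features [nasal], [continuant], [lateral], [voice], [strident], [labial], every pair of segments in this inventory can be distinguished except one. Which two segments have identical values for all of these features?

On the given features, /j/ and /ð/ have an identical profile: [−nasal], [+continuant], [−lateral], [+voice], [−strident], [−labial]. No other two segments in the inventory coincide on all 6 features. (They do differ in [sonorant] and [dorsal], which are not among the given features.)

j, ð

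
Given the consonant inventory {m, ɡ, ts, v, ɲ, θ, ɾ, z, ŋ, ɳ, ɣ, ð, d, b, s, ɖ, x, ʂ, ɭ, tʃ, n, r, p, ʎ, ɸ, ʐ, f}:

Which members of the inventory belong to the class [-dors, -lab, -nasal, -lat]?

Eliminate segments failing any feature: /m, v, b, p, ɸ, f/ are [+labial]; /ɡ, ɲ, ŋ, ɣ, x, ʎ/ are [+dorsal]; /ɳ, n/ are [+nasal]; /ɭ/ is [+lateral]. The remaining /ts, θ, ɾ, z, ð, d, s, ɖ, ʂ, tʃ, r, ʐ/ satisfy [-dorsal], [-labial], [-nasal], [-lateral].

ts, θ, ɾ, z, ð, d, s, ɖ, ʂ, tʃ, r, ʐ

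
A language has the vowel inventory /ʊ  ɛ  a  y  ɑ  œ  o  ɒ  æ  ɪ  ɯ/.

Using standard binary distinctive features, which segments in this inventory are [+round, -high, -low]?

œ, o

Eliminate segments failing any feature: /ʊ, y/ are [+high]; /ɛ, a, ɑ, æ, ɪ, ɯ/ are [-round]; /ɒ/ is [+low]. The remaining /œ, o/ satisfy [+round], [-high], [-low].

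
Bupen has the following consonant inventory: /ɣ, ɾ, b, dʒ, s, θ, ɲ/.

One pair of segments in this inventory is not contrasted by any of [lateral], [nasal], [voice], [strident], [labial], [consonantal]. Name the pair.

ɣ, ɾ

Both /ɣ/ and /ɾ/ are [-lateral], [-nasal], [+voice], [-strident], [-labial], [+consonantal]. Since the list omits [sonorant], [coronal] and [dorsal] — which do distinguish the voiced velar fricative from the alveolar tap — this pair collapses; all other pairs remain distinct.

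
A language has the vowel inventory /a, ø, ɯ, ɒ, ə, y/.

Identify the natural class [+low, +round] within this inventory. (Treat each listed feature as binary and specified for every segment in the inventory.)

Among the inventory, the [+low] segments are /a, ɒ/.
Among these, [+round] leaves /ɒ/.

ɒ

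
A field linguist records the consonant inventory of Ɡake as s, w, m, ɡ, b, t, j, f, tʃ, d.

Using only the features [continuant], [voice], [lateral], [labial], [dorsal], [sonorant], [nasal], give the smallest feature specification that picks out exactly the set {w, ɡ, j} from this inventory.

/w, ɡ, j/ are exactly the [+dorsal] segments in the inventory, so a single feature suffices.

[+dorsal]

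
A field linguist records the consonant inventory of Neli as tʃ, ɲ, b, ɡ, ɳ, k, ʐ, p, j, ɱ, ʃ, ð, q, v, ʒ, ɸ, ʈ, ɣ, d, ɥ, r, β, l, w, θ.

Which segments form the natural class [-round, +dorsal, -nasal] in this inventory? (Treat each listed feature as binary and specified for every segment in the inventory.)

ɡ, k, j, q, ɣ

First, the [-round] segments are /tʃ, ɲ, b, ɡ, ɳ, k, ʐ, p, j, ɱ, ʃ, ð, q, v, ʒ, ɸ, ʈ, ɣ, d, r, β, l, θ/.
Then [+dorsal] gives /ɲ, ɡ, k, j, q, ɣ/.
Intersecting with [-nasal] leaves /ɡ, k, j, q, ɣ/.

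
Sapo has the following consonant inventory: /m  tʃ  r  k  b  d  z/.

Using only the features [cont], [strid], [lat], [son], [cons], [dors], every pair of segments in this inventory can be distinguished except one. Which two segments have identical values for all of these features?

d, b

/d/ (voiced alveolar stop) and /b/ (voiced bilabial stop) are both [-continuant], [-strident], [-lateral], [-sonorant], [+consonantal], [-dorsal], so none of the listed features separates them. (They do differ in [labial] and [coronal], which are not among the given features.) Every other pair in the inventory differs on at least one listed feature.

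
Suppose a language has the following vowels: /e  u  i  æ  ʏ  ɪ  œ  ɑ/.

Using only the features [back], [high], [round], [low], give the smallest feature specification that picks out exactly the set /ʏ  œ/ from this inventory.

Every target segment is [−back], [+round]; each remaining inventory member fails at least one of these. Each conjunct is needed — [+round] alone would also admit /u/; [−back] alone would also admit /e, i, æ, ɪ/ — and no other single listed feature has exactly this extension, so two is the minimum.

[−back, +round]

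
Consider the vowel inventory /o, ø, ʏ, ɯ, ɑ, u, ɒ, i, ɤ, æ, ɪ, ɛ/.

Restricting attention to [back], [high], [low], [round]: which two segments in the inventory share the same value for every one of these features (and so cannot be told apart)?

i, ɪ

On the given features, /i/ and /ɪ/ have an identical profile: [−back], [+high], [−low], [−round]. No other two segments in the inventory coincide on all 4 features. (They do differ in [tense], which is not among the given features.)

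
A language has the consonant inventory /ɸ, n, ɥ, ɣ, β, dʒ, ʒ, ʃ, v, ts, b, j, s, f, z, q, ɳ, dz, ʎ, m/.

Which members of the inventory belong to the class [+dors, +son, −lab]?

The [+dorsal] segments are /ɥ, ɣ, j, q, ʎ/.
Among these, [+sonorant] gives /ɥ, j, ʎ/.
Then [−labial] leaves /j, ʎ/.

j, ʎ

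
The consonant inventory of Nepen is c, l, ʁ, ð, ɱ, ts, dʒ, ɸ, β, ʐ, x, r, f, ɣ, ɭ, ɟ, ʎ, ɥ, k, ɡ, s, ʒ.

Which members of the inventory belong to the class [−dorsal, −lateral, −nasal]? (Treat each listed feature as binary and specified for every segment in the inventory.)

ð, ts, dʒ, ɸ, β, ʐ, r, f, s, ʒ

Eliminate segments failing any feature: /c, ʁ, x, ɣ, ɟ, ʎ, ɥ, k, ɡ/ are [+dorsal]; /l, ɭ/ are [+lateral]; /ɱ/ is [+nasal]. The remaining /ð, ts, dʒ, ɸ, β, ʐ, r, f, s, ʒ/ satisfy [−dorsal], [−lateral], [−nasal].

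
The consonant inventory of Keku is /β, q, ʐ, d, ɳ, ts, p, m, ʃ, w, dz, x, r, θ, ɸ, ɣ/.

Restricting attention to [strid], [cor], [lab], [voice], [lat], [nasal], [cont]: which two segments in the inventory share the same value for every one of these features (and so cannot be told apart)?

w, β

Both /w/ and /β/ are [−strident], [−coronal], [+labial], [+voice], [−lateral], [−nasal], [+continuant]. Since the list omits [sonorant], [round] and [dorsal] — which do distinguish the labial-velar glide from the voiced bilabial fricative — this pair collapses; all other pairs remain distinct.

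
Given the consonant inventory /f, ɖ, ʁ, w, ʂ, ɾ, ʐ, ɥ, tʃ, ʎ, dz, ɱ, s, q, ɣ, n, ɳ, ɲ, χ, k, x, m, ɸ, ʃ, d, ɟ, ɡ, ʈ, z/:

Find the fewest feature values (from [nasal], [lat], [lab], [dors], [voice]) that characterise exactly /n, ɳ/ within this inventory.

[+nasal, -lab, -dors]

Every target segment is [+nasal], [-labial], [-dorsal]; each remaining inventory member fails at least one of these. Each conjunct is needed — [-labial, -dorsal] alone would also admit /ɖ, ʂ, ɾ, ʐ, …/; [+nasal, -dorsal] alone would also admit /ɱ, m/; [+nasal, -labial] alone would also admit /ɲ/ — and no other combination of two listed features has exactly this extension, so three is the minimum.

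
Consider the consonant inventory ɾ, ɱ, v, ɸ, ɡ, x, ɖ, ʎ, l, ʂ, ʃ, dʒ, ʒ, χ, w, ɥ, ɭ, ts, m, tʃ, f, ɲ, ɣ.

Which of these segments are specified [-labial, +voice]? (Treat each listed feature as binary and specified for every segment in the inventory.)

ɾ, ɡ, ɖ, ʎ, l, dʒ, ʒ, ɭ, ɲ, ɣ

Checking each segment against [-labial], [+voice]: /ɾ/ (alveolar tap), /ɡ/ (voiced velar stop), /ɖ/ (voiced retroflex stop), /ʎ/ (palatal lateral approximant), /l/ (alveolar lateral approximant), /dʒ/ (voiced postalveolar affricate), among others, satisfy every feature; every other segment in the inventory fails at least one.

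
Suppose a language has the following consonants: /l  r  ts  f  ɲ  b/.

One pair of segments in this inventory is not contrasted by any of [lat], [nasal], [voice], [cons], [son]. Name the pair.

On the given features, /f/ and /ts/ have an identical profile: [−lateral], [−nasal], [−voice], [+consonantal], [−sonorant]. No other two segments in the inventory coincide on all 5 features. (They do differ in [continuant], [labial] and [coronal], which are not among the given features.)

f, ts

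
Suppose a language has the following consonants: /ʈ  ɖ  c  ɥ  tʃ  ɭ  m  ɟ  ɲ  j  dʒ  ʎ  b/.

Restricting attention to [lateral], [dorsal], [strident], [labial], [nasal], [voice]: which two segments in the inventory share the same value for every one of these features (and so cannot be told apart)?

Both /ɟ/ and /j/ are [−lateral], [+dorsal], [−strident], [−labial], [−nasal], [+voice]. Since the list omits [sonorant] and [continuant] — which do distinguish the voiced palatal stop from the palatal glide — this pair collapses; all other pairs remain distinct.

ɟ, j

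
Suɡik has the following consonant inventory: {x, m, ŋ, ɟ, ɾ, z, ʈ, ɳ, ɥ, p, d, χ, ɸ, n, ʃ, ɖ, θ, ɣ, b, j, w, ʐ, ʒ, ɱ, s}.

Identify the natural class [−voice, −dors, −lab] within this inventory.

Eliminate segments failing any feature: /x, χ/ are [+dorsal]; /m, ŋ, ɟ, ɾ, z, ɳ, ɥ, d, n, ɖ, ɣ, b, j, w, ʐ, ʒ, ɱ/ are [+voice]; /p, ɸ/ are [+labial]. The remaining /ʈ, ʃ, θ, s/ satisfy [−voice], [−dorsal], [−labial].

ʈ, ʃ, θ, s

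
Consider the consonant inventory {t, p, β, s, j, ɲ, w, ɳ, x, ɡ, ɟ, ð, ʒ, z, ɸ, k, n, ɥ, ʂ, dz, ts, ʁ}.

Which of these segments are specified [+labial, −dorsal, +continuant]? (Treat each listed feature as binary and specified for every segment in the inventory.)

β, ɸ

Checking each segment against [+labial], [−dorsal], [+continuant]: /β/ (voiced bilabial fricative), /ɸ/ (voiceless bilabial fricative) satisfy every feature; every other segment in the inventory fails at least one.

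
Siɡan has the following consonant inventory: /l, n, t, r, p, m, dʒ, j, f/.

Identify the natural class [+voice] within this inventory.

l, n, r, m, dʒ, j

The [+voice] segments here are /l, n, r, m, dʒ, j/; the remaining /t, p, f/ are [-voice].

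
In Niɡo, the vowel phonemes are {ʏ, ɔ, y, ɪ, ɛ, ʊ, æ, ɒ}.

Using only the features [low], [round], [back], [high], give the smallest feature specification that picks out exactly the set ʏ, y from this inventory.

The class [−back], [+round] has exactly /ʏ, y/ as its extension in this inventory. No smaller conjunction from the listed features achieves this: [+round] alone would also admit /ɔ, ʊ, ɒ/; [−back] alone would also admit /ɪ, ɛ, æ/; and checking the remaining single features turns up none with this extension.

[−back, +round]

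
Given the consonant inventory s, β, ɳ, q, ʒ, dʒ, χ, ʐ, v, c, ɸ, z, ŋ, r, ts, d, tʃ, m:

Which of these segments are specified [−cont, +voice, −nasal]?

Among the inventory, the [−continuant] segments are /ɳ, q, dʒ, c, ŋ, ts, d, tʃ, m/.
Then [+voice] gives /ɳ, dʒ, ŋ, d, m/.
Intersecting with [−nasal] leaves /dʒ, d/.

dʒ, d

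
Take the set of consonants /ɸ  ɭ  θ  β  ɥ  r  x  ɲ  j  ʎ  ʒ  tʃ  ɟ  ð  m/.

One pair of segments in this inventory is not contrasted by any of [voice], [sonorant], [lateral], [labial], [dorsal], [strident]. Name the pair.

Both /j/ and /ɲ/ are [+voice], [+sonorant], [−lateral], [−labial], [+dorsal], [−strident]. Since the list omits [nasal] and [continuant] — which do distinguish the palatal glide from the palatal nasal — this pair collapses; all other pairs remain distinct.

j, ɲ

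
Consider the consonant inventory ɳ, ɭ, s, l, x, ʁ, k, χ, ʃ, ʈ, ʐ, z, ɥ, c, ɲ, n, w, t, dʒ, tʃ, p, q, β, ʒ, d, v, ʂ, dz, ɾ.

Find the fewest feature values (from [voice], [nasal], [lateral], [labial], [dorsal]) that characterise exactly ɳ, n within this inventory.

[+nasal, -dorsal]

Every target segment is [+nasal], [-dorsal]; each remaining inventory member fails at least one of these. Each conjunct is needed — [-dorsal] alone would also admit /ɭ, s, l, ʃ, …/; [+nasal] alone would also admit /ɲ/ — and no other single listed feature has exactly this extension, so two is the minimum.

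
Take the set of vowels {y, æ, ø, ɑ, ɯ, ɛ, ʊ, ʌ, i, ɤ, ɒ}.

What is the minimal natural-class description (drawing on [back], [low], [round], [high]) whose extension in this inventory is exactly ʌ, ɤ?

/ʌ, ɤ/ are all [−high], [−low], [+back], and no other segment in the inventory matches all three values. Dropping any one of them over-generates: [−low, +back] alone would also admit /ɯ, ʊ/; [−high, +back] alone would also admit /ɑ, ɒ/; [−high, −low] alone would also admit /ø, ɛ/. No other combination of two listed features picks out exactly this set either, so fewer than three features will not do.

[−high, −low, +back]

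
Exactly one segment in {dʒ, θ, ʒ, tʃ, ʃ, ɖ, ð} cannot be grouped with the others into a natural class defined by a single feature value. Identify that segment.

/dʒ, ʃ, ʒ, ð, tʃ, θ/ are all [+distributed], but /ɖ/ (voiced retroflex stop) is [−distributed]. No other single segment can be removed to leave a set sharing one feature value that the removed segment lacks, so /ɖ/ is the odd one out.

ɖ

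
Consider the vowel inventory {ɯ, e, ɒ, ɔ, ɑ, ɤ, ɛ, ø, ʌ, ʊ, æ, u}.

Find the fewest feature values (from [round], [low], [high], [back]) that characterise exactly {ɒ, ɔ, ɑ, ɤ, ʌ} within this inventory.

[-high, +back]

The class [-high], [+back] has exactly /ɒ, ɔ, ɑ, ɤ, ʌ/ as its extension in this inventory. No smaller conjunction from the listed features achieves this: [+back] alone would also admit /ɯ, ʊ, u/; [-high] alone would also admit /e, ɛ, ø, æ/; and checking the remaining single features turns up none with this extension.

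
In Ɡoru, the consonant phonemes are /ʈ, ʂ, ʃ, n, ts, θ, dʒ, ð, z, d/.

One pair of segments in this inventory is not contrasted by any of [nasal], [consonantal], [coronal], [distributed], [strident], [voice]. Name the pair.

ʂ, ts

/ʂ/ (voiceless retroflex fricative) and /ts/ (voiceless alveolar affricate) are both [−nasal], [+consonantal], [+coronal], [−distributed], [+strident], [−voice], so none of the listed features separates them. (They do differ in [continuant] and [anterior], which are not among the given features.) Every other pair in the inventory differs on at least one listed feature.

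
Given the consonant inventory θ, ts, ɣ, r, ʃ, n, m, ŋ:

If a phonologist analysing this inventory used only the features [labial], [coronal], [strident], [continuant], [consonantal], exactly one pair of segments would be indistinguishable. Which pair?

r, θ

On the given features, /r/ and /θ/ have an identical profile: [-labial], [+coronal], [-strident], [+continuant], [+consonantal]. No other two segments in the inventory coincide on all 5 features. (They do differ in [sonorant] and [voice], which are not among the given features.)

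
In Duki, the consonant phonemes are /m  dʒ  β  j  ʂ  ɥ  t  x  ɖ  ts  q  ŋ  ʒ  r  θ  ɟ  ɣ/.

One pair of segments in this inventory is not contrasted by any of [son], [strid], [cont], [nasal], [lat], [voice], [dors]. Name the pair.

On the given features, /ɥ/ and /j/ have an identical profile: [+sonorant], [−strident], [+continuant], [−nasal], [−lateral], [+voice], [+dorsal]. No other two segments in the inventory coincide on all 7 features. (They do differ in [labial] and [round], which are not among the given features.)

ɥ, j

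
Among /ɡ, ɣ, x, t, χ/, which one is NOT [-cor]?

Every segment except /t/ is [-coronal]. /t/ (voiceless alveolar stop) is [+coronal], so it is the exception.

t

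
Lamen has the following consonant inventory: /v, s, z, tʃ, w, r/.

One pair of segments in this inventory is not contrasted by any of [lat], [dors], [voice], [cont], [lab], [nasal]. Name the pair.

/z/ (voiced alveolar fricative) and /r/ (alveolar trill) are both [−lateral], [−dorsal], [+voice], [+continuant], [−labial], [−nasal], so none of the listed features separates them. (They do differ in [sonorant] and [strident], which are not among the given features.) Every other pair in the inventory differs on at least one listed feature.

z, r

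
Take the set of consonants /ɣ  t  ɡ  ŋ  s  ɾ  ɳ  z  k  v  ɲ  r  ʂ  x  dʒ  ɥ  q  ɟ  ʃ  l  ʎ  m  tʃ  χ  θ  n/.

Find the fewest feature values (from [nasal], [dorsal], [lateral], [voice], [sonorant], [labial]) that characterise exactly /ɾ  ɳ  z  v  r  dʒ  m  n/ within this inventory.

The class [+voice], [−lateral], [−dorsal] has exactly /ɾ, ɳ, z, v, r, dʒ, m, n/ as its extension in this inventory. No smaller conjunction from the listed features achieves this: [−lateral, −dorsal] alone would also admit /t, s, ʂ, ʃ, …/; [+voice, −dorsal] alone would also admit /l/; [+voice, −lateral] alone would also admit /ɣ, ɡ, ŋ, ɲ, …/; and checking the remaining two-feature bundles turns up none with this extension.

[+voice, −lateral, −dorsal]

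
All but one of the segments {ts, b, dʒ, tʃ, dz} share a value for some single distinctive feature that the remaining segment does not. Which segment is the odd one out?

b

/tʃ, ts, dʒ, dz/ are all [+delayed release], but /b/ (voiced bilabial stop) is [-delayed release]. No other single segment can be removed to leave a set sharing one feature value that the removed segment lacks, so /b/ is the odd one out.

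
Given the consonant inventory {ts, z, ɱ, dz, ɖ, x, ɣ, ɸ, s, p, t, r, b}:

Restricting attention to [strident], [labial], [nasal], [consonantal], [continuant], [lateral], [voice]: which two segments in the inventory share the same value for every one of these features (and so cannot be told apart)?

On the given features, /r/ and /ɣ/ have an identical profile: [−strident], [−labial], [−nasal], [+consonantal], [+continuant], [−lateral], [+voice]. No other two segments in the inventory coincide on all 7 features. (They do differ in [sonorant], [coronal] and [dorsal], which are not among the given features.)

r, ɣ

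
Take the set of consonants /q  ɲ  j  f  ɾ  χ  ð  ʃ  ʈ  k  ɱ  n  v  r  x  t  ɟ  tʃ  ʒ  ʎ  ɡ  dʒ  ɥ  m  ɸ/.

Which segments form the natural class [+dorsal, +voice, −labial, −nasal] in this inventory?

j, ɟ, ʎ, ɡ

Checking each segment against [+dorsal], [+voice], [−labial], [−nasal]: /j/ (palatal glide), /ɟ/ (voiced palatal stop), /ʎ/ (palatal lateral approximant), /ɡ/ (voiced velar stop) satisfy every feature; every other segment in the inventory fails at least one.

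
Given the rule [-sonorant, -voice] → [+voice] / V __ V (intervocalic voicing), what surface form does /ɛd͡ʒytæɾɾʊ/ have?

[ɛd͡ʒydæɾɾʊ]

Only /t/ occurs between two vowels (/y/ __ /æ/) and matches the structural description. It is a voiceless alveolar stop, so [-sonorant, -voice] holds; changing it to [+voice] with all other features held fixed yields /d/ (voiced alveolar stop). No other segment meets both the structural description and the environment, so the output is [ɛd͡ʒydæɾɾʊ].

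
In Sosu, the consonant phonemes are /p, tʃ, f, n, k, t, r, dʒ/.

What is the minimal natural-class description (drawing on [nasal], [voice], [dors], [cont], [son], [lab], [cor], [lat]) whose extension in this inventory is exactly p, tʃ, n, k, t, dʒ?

The target set is precisely the extension of [−continuant] in this inventory.

[−cont]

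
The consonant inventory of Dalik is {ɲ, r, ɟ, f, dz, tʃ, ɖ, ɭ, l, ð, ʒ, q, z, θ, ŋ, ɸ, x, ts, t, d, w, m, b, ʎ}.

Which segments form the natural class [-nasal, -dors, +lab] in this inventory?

f, ɸ, b

Eliminate segments failing any feature: /ɲ, ŋ, m/ are [+nasal]; /r, dz, tʃ, ɖ, ɭ, l, ð, ʒ, z, θ, ts, t, d/ are [-labial]; /ɟ, q, x, w, ʎ/ are [+dorsal]. The remaining /f, ɸ, b/ satisfy [-nasal], [-dorsal], [+labial].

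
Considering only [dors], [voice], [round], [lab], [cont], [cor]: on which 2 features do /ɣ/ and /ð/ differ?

/ɣ/ (voiced velar fricative) and /ð/ (voiced dental fricative) agree on [+voice], [−round], [−labial], [+continuant]. They differ on [coronal] (/ɣ/ [−], /ð/ [+]), [dorsal] (/ɣ/ [+], /ð/ [−]).

[coronal], [dorsal]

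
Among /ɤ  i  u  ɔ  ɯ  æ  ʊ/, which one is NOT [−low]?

/æ/ is the low front unrounded vowel, which is [+low]; the rest — /i, ɤ, ʊ, ɯ, ɔ, u/ — are [−low].

æ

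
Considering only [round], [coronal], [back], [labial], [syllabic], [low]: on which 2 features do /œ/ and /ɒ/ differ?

The two segments share [+round], [−coronal], [+labial], [+syllabic]. The only features from the list on which they differ: /œ/ is [−low] while /ɒ/ is [+low]; /œ/ is [−back] while /ɒ/ is [+back].

[low], [back]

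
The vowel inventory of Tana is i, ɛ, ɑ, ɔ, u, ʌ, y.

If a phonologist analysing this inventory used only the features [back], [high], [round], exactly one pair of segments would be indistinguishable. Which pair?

ʌ, ɑ

On the given features, /ʌ/ and /ɑ/ have an identical profile: [+back], [-high], [-round]. No other two segments in the inventory coincide on all 3 features. (They do differ in [low], which is not among the given features.)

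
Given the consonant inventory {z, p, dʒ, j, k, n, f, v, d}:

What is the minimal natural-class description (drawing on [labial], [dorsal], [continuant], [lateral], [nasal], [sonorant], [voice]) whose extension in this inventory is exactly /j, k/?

[+dorsal]

/j, k/ are exactly the [+dorsal] segments in the inventory, so a single feature suffices.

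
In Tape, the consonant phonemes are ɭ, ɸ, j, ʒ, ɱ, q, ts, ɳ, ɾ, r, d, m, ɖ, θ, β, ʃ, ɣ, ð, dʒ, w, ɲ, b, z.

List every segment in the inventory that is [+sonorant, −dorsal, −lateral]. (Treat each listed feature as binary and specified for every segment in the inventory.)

First, the [+sonorant] segments are /ɭ, j, ɱ, ɳ, ɾ, r, m, w, ɲ/.
Then [−dorsal] gives /ɭ, ɱ, ɳ, ɾ, r, m/.
Among these, [−lateral] leaves /ɱ, ɳ, ɾ, r, m/.

ɱ, ɳ, ɾ, r, m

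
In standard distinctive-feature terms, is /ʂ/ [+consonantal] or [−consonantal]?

[+consonantal]

As the voiceless retroflex fricative, /ʂ/ is [+consonantal].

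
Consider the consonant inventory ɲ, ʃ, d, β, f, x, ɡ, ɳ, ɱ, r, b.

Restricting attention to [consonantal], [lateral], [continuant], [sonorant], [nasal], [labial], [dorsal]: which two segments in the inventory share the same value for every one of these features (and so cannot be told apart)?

β, f

Both /β/ and /f/ are [+consonantal], [-lateral], [+continuant], [-sonorant], [-nasal], [+labial], [-dorsal]. Since the list omits [voice] — which does distinguish the voiced bilabial fricative from the voiceless labiodental fricative — this pair collapses; all other pairs remain distinct.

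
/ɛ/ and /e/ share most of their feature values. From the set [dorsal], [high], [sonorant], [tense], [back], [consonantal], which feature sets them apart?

[tense]

The two segments share [+dorsal], [−high], [+sonorant], [−back], [−consonantal]. The only feature from the list on which they differ: /ɛ/ is [−tense] while /e/ is [+tense].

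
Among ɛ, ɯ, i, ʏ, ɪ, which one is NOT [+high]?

/ɛ/ is the mid front unrounded lax vowel, which is [−high]; the rest — /ʏ, ɯ, i, ɪ/ — are [+high].

ɛ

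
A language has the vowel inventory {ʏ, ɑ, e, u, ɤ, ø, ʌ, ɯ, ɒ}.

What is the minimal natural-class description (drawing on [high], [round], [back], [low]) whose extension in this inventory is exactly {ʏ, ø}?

/ʏ, ø/ are all [-back], [+round], and no other segment in the inventory matches both values. Dropping any one of them over-generates: [+round] alone would also admit /u, ɒ/; [-back] alone would also admit /e/. No other single listed feature picks out exactly this set either, so fewer than two features will not do.

[-back, +round]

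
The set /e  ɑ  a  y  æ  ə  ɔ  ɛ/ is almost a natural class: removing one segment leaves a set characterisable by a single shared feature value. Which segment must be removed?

The remaining segments after removing /y/ share [−high]; /y/ (high front rounded tense vowel) is [+high]. For every other candidate removal, the leftover set fails to share any single feature value that the removed segment lacks.

y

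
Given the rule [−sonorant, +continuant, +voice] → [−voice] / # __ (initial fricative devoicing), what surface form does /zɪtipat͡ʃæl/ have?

[sɪtipat͡ʃæl]

The only segment in the rule's environment that also matches [−sonorant, +continuant, +voice] is /z/. Applying [−voice] turns the voiced alveolar fricative into /s/ (voiceless alveolar fricative), giving [sɪtipat͡ʃæl].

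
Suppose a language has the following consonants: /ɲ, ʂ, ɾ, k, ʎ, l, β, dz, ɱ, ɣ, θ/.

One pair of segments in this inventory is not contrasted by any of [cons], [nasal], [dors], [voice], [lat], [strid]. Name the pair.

ɾ, β

/ɾ/ (alveolar tap) and /β/ (voiced bilabial fricative) are both [+consonantal], [-nasal], [-dorsal], [+voice], [-lateral], [-strident], so none of the listed features separates them. (They do differ in [sonorant], [labial] and [coronal], which are not among the given features.) Every other pair in the inventory differs on at least one listed feature.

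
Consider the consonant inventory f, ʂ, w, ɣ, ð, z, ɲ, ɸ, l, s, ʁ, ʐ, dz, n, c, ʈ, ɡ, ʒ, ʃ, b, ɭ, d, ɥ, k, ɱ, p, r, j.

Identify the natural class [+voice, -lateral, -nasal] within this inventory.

Checking each segment against [+voice], [-lateral], [-nasal]: /w/ (labial-velar glide), /ɣ/ (voiced velar fricative), /ð/ (voiced dental fricative), /z/ (voiced alveolar fricative), /ʁ/ (voiced uvular fricative), /ʐ/ (voiced retroflex fricative), among others, satisfy every feature; every other segment in the inventory fails at least one.

w, ɣ, ð, z, ʁ, ʐ, dz, ɡ, ʒ, b, d, ɥ, r, j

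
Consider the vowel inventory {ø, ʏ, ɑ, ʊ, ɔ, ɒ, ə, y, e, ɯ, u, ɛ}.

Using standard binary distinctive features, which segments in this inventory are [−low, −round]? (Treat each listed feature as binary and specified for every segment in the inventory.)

Checking each segment against [−low], [−round]: /ə/ (mid central vowel (schwa)), /e/ (mid front unrounded tense vowel), /ɯ/ (high back unrounded vowel), /ɛ/ (mid front unrounded lax vowel) satisfy every feature; every other segment in the inventory fails at least one.

ə, e, ɯ, ɛ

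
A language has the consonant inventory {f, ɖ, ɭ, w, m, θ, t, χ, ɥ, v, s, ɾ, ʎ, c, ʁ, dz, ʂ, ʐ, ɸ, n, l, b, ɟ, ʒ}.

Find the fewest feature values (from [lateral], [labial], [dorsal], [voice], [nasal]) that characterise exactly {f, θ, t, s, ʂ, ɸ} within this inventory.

Every target segment is [−voice], [−dorsal]; each remaining inventory member fails at least one of these. Each conjunct is needed — [−dorsal] alone would also admit /ɖ, ɭ, m, v, …/; [−voice] alone would also admit /χ, c/ — and no other single listed feature has exactly this extension, so two is the minimum.

[−voice, −dorsal]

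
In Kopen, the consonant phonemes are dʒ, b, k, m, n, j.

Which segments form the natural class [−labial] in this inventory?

dʒ, k, n, j

The feature [labial] marks segments articulated with one or both lips. In this inventory /dʒ, k, n, j/ lack that property, so they are [−labial]; /b, m/ are [+labial].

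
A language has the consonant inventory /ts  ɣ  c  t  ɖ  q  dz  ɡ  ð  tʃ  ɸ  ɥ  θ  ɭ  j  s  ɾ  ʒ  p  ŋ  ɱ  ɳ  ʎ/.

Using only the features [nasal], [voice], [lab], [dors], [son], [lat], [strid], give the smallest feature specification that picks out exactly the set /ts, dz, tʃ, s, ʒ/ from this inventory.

Every target segment is [+strident] and no other inventory member is, so one feature is enough.

[+strid]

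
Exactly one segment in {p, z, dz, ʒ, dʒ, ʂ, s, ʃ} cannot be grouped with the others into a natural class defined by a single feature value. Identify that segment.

The remaining segments after removing /p/ share [+strident]; /p/ (voiceless bilabial stop) is [−strident]. For every other candidate removal, the leftover set fails to share any single feature value that the removed segment lacks.

p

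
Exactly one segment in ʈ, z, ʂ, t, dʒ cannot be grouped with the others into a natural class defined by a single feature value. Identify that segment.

dʒ

/ʂ, t, z, ʈ/ are all [-distributed], but /dʒ/ (voiced postalveolar affricate) is [+distributed]. No other single segment can be removed to leave a set sharing one feature value that the removed segment lacks, so /dʒ/ is the odd one out.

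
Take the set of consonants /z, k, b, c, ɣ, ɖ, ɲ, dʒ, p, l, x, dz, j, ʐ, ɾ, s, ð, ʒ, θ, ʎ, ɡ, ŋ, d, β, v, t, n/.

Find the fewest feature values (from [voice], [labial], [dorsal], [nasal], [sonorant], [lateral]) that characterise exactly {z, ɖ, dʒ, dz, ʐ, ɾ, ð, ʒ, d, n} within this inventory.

/z, ɖ, dʒ, dz, ʐ, ɾ, ð, ʒ, d, n/ are all [+voice], [-lateral], [-labial], [-dorsal], and no other segment in the inventory matches all four values. Dropping any one of them over-generates: [-lateral, -labial, -dorsal] alone would also admit /s, θ, t/; [+voice, -labial, -dorsal] alone would also admit /l/; [+voice, -lateral, -dorsal] alone would also admit /b, β, v/; [+voice, -lateral, -labial] alone would also admit /ɣ, ɲ, j, ɡ, …/. No other combination of three listed features picks out exactly this set either, so fewer than four features will not do.

[+voice, -lateral, -labial, -dorsal]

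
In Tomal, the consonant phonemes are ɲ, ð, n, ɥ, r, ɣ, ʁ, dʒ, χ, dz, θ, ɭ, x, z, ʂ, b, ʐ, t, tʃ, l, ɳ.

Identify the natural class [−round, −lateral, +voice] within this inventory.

ɲ, ð, n, r, ɣ, ʁ, dʒ, dz, z, b, ʐ, ɳ

Eliminate segments failing any feature: /ɥ/ is [+round]; /χ, θ, x, ʂ, t, tʃ/ are [−voice]; /ɭ, l/ are [+lateral]. The remaining /ɲ, ð, n, r, ɣ, ʁ, dʒ, dz, z, b, ʐ, ɳ/ satisfy [−round], [−lateral], [+voice].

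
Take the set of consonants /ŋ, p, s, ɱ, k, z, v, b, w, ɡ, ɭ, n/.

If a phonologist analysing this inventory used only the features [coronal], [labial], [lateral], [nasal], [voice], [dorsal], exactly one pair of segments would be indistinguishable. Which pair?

On the given features, /v/ and /b/ have an identical profile: [-coronal], [+labial], [-lateral], [-nasal], [+voice], [-dorsal]. No other two segments in the inventory coincide on all 6 features. (They do differ in [continuant], which is not among the given features.)

v, b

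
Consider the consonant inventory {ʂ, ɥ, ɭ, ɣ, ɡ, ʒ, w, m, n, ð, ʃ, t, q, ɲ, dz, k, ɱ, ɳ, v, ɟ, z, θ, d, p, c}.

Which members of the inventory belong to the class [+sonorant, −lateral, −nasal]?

Eliminate segments failing any feature: /ʂ, ɣ, ɡ, ʒ, ð, ʃ, t, q, dz, k, v, ɟ, z, θ, d, p, c/ are [−sonorant]; /ɭ/ is [+lateral]; /m, n, ɲ, ɱ, ɳ/ are [+nasal]. The remaining /ɥ, w/ satisfy [+sonorant], [−lateral], [−nasal].

ɥ, w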